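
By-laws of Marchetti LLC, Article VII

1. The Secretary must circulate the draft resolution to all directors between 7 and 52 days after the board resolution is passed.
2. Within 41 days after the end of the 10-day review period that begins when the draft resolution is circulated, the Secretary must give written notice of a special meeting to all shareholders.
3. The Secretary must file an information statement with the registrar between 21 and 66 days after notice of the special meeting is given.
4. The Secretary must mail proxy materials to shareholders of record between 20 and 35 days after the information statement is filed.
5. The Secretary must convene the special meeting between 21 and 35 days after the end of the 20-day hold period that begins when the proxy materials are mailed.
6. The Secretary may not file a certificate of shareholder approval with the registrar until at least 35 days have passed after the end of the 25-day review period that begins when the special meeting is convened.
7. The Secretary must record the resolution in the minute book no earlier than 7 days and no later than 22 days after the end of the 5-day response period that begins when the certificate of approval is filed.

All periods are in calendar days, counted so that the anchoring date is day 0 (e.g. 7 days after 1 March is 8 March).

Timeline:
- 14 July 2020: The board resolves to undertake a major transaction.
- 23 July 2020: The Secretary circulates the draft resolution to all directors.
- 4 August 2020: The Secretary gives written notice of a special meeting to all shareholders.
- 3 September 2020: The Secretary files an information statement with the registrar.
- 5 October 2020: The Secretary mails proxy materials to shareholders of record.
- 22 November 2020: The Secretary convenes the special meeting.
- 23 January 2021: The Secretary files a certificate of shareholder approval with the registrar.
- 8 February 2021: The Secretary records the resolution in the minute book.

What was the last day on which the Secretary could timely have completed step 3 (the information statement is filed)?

9 October 2020

Step 3 runs from 4 August 2020, when notice of the special meeting is given. The window is 21–66 days after 4 August 2020; it closes on 9 October 2020.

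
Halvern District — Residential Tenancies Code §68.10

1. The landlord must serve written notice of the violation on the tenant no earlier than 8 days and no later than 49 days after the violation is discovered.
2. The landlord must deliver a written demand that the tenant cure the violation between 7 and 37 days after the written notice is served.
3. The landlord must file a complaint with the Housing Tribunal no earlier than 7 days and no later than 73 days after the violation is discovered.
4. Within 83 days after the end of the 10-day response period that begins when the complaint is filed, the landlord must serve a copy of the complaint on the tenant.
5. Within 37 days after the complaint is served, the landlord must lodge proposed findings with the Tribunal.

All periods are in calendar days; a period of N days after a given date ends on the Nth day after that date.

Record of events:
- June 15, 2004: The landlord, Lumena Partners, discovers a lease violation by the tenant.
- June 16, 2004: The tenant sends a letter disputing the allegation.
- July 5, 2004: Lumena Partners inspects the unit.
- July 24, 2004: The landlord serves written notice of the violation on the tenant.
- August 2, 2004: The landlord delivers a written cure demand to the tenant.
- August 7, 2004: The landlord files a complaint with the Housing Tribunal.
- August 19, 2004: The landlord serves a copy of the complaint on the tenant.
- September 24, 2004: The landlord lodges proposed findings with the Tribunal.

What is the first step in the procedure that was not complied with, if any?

Step 1: the window is 8–49 days after June 15, 2004 (when the violation is discovered), so June 23, 2004 through August 3, 2004; done July 24, 2004, which is between those dates.
Step 2: the window is 7–37 days after July 24, 2004 (when the written notice is served), so July 31, 2004 through August 30, 2004; done August 2, 2004, which is between those dates.
Step 3: the window is 7–73 days after June 15, 2004 (when the violation is discovered), so June 22, 2004 through August 27, 2004; done August 7, 2004 — within the window.
Step 4: 83 days after August 17, 2004 (end of the 10-day response period, which began when the complaint is filed on August 7, 2004) is November 8, 2004; August 19, 2004 is within that limit.
Step 5: 37 days after August 19, 2004 (when the complaint is served) is September 25, 2004; done September 24, 2004 — timely.

None — every step was satisfied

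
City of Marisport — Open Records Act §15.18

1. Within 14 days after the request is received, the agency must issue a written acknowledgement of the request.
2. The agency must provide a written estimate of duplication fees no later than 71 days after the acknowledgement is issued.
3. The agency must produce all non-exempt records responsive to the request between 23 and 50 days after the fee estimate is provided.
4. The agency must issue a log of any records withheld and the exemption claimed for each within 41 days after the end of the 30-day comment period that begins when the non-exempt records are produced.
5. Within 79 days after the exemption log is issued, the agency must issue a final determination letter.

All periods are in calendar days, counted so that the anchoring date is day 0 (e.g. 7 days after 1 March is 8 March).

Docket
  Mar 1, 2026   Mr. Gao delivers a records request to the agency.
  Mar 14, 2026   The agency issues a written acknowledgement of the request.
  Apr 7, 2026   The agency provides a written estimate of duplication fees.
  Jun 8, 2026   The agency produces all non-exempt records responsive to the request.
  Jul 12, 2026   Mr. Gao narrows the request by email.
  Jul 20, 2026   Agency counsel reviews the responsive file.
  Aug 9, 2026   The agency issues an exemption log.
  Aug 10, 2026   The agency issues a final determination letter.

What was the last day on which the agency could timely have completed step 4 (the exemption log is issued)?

Aug 18, 2026

The non-exempt records are produced on Jun 8, 2026; the 30-day comment period therefore ends Jul 8, 2026, and step 4 runs from that date. 41 days after Jul 8, 2026 is Aug 18, 2026.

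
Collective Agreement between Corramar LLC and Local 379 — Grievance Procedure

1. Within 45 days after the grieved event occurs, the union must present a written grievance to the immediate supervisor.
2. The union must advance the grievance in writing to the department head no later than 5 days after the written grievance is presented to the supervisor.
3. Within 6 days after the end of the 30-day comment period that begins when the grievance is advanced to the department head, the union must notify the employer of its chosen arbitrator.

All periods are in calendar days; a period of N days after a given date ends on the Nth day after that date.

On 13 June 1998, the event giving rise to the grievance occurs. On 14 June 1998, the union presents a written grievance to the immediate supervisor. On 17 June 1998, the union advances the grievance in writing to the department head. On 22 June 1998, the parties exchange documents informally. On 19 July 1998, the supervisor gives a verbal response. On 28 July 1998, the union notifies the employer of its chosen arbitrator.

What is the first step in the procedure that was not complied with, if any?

Step 1: 45 days after 13 June 1998 (when the grieved event occurs) is 28 July 1998; 14 June 1998 is within that limit.
Step 2: 5 days after 14 June 1998 (when the written grievance is presented to the supervisor) is 19 June 1998; completed 17 June 1998, before the deadline.
Step 3: 6 days after 17 July 1998 (end of the 30-day comment period, which began when the grievance is advanced to the department head on 17 June 1998) is 23 July 1998; 28 July 1998 misses that deadline by 5 days.
That is the first point of non-compliance.

Step 3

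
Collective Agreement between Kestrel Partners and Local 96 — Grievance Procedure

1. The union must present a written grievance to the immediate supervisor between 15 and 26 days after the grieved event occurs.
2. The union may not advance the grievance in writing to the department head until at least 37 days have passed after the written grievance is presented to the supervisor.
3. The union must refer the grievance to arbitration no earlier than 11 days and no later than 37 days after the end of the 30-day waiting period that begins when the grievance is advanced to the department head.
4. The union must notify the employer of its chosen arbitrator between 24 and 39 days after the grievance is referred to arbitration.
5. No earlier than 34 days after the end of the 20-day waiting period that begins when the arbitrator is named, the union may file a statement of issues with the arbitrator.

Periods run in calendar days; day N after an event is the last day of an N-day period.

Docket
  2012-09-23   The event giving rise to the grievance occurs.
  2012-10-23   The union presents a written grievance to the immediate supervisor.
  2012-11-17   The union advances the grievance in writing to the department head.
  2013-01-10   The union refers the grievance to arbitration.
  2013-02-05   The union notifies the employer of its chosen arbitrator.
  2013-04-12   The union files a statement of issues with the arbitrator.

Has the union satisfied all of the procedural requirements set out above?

(1) the permitted window runs from 2012-09-23 + 15 = 2012-10-08 to 2012-09-23 + 26 = 2012-10-19; 2012-10-23 is 4 days past the end of the window.
No need to go further; step 1 was not satisfied.

No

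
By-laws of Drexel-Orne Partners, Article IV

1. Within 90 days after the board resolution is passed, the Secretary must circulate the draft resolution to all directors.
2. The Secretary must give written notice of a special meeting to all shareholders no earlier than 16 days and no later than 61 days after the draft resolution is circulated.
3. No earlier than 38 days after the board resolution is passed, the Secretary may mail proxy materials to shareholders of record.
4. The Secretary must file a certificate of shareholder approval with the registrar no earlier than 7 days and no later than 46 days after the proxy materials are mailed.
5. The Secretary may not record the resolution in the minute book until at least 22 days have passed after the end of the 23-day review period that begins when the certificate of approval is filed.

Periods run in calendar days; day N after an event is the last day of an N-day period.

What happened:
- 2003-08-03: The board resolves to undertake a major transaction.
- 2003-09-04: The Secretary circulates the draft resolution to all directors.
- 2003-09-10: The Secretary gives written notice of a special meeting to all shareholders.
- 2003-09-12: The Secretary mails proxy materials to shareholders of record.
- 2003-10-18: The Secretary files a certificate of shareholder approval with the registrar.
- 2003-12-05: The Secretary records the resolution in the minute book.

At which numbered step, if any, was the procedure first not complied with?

Step 2

(1) due by 2003-08-03 + 90 days = 2003-11-01; done 2003-09-04 — timely.
(2) the permitted window runs from 2003-09-04 + 16 = 2003-09-20 to 2003-09-04 + 61 = 2003-11-04; 2003-09-10 is 10 days too early.
The analysis stops there.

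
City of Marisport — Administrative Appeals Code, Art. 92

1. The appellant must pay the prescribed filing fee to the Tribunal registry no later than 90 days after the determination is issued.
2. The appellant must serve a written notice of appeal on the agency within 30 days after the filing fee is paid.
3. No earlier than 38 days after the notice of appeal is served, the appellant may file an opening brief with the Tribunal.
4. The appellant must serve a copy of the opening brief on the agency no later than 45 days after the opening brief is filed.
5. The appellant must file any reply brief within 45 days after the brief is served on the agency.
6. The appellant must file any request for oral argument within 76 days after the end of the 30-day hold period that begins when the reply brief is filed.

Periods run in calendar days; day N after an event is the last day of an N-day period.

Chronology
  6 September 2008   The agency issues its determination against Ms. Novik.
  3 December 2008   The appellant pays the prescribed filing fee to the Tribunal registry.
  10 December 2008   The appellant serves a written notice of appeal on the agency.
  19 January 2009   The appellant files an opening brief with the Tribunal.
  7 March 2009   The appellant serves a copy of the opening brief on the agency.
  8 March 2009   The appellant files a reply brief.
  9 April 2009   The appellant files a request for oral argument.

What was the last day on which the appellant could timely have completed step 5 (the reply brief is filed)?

21 April 2009

Step 5 runs from 7 March 2009, when the brief is served on the agency. 45 days after 7 March 2009 is 21 April 2009.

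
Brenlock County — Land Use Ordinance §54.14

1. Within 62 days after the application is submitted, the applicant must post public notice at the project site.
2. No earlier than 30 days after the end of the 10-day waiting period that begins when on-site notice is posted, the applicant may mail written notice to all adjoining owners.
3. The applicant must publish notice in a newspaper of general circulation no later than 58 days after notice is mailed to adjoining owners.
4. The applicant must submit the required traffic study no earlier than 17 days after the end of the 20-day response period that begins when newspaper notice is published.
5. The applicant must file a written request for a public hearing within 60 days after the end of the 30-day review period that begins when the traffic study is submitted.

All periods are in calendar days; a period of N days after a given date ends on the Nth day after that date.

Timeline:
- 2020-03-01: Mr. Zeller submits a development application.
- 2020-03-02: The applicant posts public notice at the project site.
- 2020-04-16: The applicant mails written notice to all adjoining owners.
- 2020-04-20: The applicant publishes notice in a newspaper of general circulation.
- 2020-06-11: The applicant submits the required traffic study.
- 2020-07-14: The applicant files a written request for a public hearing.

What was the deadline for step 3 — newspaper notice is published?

2020-06-13

Step 3 runs from 2020-04-16, when notice is mailed to adjoining owners. 58 days after 2020-04-16 is 2020-06-13.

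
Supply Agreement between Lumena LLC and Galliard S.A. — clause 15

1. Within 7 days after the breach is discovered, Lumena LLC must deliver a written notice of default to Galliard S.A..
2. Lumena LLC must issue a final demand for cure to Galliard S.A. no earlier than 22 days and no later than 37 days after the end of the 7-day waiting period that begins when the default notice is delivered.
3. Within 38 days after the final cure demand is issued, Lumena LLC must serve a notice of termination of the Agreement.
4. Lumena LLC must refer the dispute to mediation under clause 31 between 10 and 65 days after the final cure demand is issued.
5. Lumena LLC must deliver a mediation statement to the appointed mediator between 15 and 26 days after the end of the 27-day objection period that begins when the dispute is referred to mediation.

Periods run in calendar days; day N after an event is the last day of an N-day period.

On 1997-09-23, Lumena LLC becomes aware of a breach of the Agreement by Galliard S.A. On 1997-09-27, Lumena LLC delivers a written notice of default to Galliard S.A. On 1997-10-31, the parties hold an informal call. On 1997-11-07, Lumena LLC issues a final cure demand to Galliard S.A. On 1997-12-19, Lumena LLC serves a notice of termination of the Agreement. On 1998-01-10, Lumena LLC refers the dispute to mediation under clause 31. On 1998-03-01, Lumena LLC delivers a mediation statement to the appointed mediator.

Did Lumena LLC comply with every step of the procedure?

No

(1) due by 1997-09-23 + 7 days = 1997-09-30; completed 1997-09-27, before the deadline.
(2) the permitted window runs from 1997-10-04 + 22 = 1997-10-26 to 1997-10-04 + 37 = 1997-11-10; 1997-11-07 falls inside that range.
(3) due by 1997-11-07 + 38 days = 1997-12-15; not done until 1997-12-19, 4 days after the deadline.
No need to go further; step 3 was not satisfied.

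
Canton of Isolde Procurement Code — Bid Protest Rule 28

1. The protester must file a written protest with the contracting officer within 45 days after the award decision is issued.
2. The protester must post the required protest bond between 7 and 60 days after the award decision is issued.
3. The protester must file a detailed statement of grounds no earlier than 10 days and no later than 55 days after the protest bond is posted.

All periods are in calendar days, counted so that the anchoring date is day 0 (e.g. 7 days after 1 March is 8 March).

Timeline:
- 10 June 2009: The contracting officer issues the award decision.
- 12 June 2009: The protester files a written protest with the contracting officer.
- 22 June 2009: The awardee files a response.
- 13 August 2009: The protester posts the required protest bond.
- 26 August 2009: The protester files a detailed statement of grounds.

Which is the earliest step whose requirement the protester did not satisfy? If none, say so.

Step 1 — counting 45 days from 10 June 2009 (when the award decision is issued) gives a deadline of 25 July 2009; completed 12 June 2009, before the deadline.
Step 2 — 7 and 60 days from 10 June 2009 (when the award decision is issued) are 17 June 2009 and 9 August 2009 respectively; done 13 August 2009 — 4 days after the window closed.
Later steps need not be reached.

Step 2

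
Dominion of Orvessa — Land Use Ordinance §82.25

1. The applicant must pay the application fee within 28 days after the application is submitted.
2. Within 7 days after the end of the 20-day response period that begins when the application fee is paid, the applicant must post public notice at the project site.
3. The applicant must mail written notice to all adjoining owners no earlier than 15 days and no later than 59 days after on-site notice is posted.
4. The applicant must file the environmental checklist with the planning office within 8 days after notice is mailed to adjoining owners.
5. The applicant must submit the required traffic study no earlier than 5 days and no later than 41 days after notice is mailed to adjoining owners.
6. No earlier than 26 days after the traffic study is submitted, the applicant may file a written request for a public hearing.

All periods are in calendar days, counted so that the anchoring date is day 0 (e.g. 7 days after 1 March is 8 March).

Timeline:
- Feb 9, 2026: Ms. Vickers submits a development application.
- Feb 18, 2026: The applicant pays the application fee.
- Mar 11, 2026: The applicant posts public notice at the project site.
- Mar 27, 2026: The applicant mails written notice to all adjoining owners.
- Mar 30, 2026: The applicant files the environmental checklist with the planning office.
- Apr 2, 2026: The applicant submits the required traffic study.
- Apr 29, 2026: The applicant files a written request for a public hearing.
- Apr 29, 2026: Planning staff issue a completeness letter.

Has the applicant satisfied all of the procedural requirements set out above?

Yes

(1) due by Feb 9, 2026 + 28 days = Mar 9, 2026; completed Feb 18, 2026, before the deadline.
(2) due by Mar 10, 2026 + 7 days = Mar 17, 2026; Mar 11, 2026 is within that limit.
(3) the permitted window runs from Mar 11, 2026 + 15 = Mar 26, 2026 to Mar 11, 2026 + 59 = May 9, 2026; done Mar 27, 2026 — within the window.
(4) due by Mar 27, 2026 + 8 days = Apr 4, 2026; done Mar 30, 2026 — timely.
(5) the permitted window runs from Mar 27, 2026 + 5 = Apr 1, 2026 to Mar 27, 2026 + 41 = May 7, 2026; done Apr 2, 2026 — within the window.
(6) permitted from Apr 2, 2026 + 26 days = Apr 28, 2026 onward; done Apr 29, 2026, after the minimum wait.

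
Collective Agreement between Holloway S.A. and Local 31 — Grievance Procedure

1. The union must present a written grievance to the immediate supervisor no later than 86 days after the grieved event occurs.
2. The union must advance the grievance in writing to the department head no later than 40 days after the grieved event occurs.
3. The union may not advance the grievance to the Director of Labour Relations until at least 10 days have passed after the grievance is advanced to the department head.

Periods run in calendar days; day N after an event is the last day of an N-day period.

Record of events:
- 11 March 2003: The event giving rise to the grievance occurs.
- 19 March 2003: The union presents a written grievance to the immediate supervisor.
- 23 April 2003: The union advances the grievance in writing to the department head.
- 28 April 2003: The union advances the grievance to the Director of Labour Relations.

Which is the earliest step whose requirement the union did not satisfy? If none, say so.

Step 2

(1) due by 11 March 2003 + 86 days = 5 June 2003; 19 March 2003 is within that limit.
(2) due by 11 March 2003 + 40 days = 20 April 2003; not done until 23 April 2003, 3 days after the deadline.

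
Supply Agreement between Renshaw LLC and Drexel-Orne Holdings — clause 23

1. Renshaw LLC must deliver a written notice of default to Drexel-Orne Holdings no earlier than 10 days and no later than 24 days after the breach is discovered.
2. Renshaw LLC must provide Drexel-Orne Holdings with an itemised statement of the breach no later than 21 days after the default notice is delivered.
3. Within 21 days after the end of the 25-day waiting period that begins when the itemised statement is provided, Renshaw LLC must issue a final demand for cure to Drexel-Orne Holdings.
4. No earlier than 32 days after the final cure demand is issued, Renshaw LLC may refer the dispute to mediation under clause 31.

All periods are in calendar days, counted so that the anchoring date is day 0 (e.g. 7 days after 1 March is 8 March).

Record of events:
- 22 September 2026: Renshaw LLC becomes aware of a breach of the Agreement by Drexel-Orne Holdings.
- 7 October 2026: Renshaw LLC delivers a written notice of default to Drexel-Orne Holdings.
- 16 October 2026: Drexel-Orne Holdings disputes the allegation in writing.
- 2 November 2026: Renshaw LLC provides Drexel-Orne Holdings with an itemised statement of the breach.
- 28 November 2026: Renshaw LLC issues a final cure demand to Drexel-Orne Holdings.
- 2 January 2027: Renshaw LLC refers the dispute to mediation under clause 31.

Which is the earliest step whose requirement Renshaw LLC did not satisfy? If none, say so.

Step 1 — 10 and 24 days from 22 September 2026 (when the breach is discovered) are 2 October 2026 and 16 October 2026 respectively; done 7 October 2026, which is between those dates.
Step 2 — counting 21 days from 7 October 2026 (when the default notice is delivered) gives a deadline of 28 October 2026; done 2 November 2026 — 5 days late.
The analysis stops there.

Step 2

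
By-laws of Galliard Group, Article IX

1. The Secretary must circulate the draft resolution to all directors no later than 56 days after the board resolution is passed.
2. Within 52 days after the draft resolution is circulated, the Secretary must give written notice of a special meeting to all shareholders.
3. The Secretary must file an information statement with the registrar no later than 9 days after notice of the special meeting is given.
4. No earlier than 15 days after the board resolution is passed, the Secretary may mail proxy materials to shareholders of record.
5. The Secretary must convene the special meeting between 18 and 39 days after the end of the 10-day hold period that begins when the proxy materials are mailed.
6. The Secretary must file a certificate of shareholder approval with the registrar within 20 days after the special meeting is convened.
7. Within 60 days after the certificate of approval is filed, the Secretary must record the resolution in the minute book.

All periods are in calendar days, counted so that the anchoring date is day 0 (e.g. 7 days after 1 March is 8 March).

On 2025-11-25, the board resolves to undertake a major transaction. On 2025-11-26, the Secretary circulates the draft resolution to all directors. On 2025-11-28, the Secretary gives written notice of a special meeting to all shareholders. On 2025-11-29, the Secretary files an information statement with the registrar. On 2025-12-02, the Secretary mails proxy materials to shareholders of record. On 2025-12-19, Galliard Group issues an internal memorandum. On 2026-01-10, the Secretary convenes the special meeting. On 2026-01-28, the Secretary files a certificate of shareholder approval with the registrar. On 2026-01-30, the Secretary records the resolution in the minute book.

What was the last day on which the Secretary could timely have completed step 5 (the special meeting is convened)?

2026-01-20

The proxy materials are mailed on 2025-12-02; the 10-day hold period therefore ends 2025-12-12, and step 5 runs from that date. The window is 18–39 days after 2025-12-12; it closes on 2026-01-20.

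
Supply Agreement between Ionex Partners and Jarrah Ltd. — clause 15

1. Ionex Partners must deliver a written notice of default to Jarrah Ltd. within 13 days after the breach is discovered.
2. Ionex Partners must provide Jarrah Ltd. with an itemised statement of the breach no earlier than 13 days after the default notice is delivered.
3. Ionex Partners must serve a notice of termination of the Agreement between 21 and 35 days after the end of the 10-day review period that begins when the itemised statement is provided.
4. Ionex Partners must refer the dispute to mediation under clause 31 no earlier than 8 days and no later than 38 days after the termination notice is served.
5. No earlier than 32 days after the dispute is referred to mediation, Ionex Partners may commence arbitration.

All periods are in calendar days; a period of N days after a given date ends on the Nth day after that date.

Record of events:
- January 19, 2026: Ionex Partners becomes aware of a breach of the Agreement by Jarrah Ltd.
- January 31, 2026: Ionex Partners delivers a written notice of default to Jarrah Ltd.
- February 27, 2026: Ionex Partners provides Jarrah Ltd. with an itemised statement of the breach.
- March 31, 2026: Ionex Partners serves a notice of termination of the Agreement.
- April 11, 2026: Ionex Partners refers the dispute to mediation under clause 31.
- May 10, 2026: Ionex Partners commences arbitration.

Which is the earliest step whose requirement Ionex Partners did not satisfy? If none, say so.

Step 5

(1) due by January 19, 2026 + 13 days = February 1, 2026; done January 31, 2026 — timely.
(2) permitted from January 31, 2026 + 13 days = February 13, 2026 onward; February 27, 2026 is on or after that date.
(3) the permitted window runs from March 9, 2026 + 21 = March 30, 2026 to March 9, 2026 + 35 = April 13, 2026; March 31, 2026 falls inside that range.
(4) the permitted window runs from March 31, 2026 + 8 = April 8, 2026 to March 31, 2026 + 38 = May 8, 2026; done April 11, 2026 — within the window.
(5) permitted from April 11, 2026 + 32 days = May 13, 2026 onward; acted on May 10, 2026, 3 days prematurely.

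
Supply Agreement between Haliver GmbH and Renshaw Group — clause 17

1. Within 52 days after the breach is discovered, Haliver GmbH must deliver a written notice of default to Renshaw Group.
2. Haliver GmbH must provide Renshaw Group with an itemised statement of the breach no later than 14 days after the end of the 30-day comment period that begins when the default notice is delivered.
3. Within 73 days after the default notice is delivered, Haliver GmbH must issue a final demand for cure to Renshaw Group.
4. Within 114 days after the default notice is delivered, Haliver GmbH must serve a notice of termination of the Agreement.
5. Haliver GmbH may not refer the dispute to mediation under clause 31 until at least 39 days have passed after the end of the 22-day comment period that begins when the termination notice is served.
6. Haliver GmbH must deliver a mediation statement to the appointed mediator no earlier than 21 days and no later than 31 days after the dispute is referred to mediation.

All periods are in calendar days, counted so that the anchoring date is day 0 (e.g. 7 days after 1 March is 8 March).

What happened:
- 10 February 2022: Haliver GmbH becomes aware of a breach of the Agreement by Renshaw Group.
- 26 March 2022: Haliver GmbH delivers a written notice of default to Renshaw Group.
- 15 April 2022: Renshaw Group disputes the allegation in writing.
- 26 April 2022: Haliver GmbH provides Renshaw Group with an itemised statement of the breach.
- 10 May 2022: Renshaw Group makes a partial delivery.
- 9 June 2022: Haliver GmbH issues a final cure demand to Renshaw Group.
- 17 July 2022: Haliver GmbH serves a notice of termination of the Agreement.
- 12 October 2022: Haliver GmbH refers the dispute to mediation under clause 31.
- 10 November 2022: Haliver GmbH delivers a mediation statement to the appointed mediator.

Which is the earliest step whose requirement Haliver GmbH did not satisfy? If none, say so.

Step 3

(1) due by 10 February 2022 + 52 days = 3 April 2022; completed 26 March 2022, before the deadline.
(2) due by 25 April 2022 + 14 days = 9 May 2022; completed 26 April 2022, before the deadline.
(3) due by 26 March 2022 + 73 days = 7 June 2022; done 9 June 2022 — 2 days late.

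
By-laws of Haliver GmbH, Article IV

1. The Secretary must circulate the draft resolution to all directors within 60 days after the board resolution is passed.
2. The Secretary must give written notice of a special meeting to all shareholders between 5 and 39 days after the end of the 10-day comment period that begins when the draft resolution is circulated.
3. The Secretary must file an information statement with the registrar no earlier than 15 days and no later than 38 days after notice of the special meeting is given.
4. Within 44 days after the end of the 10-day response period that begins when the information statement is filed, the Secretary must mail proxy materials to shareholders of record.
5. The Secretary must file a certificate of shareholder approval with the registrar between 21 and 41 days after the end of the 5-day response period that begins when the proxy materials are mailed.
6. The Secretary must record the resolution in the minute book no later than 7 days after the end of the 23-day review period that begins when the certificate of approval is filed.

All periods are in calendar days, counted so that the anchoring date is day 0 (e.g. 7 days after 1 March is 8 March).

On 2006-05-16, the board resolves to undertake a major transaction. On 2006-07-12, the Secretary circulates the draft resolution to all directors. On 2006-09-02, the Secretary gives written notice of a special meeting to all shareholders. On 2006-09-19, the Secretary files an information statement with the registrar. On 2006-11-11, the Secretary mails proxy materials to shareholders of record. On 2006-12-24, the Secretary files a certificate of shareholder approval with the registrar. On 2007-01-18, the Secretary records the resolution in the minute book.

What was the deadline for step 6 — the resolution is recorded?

2007-01-23

The certificate of approval is filed on 2006-12-24; the 23-day review period therefore ends 2007-01-16, and step 6 runs from that date. 7 days after 2007-01-16 is 2007-01-23.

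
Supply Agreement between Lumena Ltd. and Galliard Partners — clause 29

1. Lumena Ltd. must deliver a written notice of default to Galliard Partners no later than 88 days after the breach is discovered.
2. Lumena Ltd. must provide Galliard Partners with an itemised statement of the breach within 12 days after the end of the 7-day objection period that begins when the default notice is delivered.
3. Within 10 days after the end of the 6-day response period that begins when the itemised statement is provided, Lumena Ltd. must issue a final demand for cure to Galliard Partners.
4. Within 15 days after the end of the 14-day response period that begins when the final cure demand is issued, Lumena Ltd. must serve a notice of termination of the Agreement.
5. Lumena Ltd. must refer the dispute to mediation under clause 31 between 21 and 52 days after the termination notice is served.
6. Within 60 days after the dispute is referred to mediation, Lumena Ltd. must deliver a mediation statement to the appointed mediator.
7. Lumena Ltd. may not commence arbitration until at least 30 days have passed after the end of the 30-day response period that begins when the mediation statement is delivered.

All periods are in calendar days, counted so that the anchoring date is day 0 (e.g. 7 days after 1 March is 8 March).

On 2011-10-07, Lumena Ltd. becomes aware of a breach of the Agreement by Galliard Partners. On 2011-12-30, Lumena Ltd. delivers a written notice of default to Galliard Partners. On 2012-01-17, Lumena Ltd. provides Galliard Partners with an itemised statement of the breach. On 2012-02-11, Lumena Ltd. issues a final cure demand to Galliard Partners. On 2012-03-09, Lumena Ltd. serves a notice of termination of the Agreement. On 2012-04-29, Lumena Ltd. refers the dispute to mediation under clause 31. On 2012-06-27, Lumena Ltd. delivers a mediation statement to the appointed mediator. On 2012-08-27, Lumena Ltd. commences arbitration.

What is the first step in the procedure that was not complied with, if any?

(1) due by 2011-10-07 + 88 days = 2012-01-03; completed 2011-12-30, before the deadline.
(2) due by 2012-01-06 + 12 days = 2012-01-18; completed 2012-01-17, before the deadline.
(3) due by 2012-01-23 + 10 days = 2012-02-02; not done until 2012-02-11, 9 days after the deadline.
No need to go further; step 3 was not satisfied.

Step 3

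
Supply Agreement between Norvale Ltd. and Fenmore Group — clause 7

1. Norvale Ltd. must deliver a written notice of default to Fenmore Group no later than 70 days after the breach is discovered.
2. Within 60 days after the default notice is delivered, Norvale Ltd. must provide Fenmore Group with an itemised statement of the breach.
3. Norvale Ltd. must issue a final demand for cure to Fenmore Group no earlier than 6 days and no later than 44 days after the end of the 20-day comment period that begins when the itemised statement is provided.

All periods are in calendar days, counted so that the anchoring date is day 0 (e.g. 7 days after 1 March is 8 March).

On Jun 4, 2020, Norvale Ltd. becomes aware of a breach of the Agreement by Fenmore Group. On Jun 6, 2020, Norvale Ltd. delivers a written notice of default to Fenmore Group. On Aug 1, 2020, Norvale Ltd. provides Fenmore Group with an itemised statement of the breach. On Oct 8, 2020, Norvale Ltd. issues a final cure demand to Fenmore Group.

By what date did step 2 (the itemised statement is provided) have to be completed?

Aug 5, 2020

Step 2 runs from Jun 6, 2020, when the default notice is delivered. 60 days after Jun 6, 2020 is Aug 5, 2020.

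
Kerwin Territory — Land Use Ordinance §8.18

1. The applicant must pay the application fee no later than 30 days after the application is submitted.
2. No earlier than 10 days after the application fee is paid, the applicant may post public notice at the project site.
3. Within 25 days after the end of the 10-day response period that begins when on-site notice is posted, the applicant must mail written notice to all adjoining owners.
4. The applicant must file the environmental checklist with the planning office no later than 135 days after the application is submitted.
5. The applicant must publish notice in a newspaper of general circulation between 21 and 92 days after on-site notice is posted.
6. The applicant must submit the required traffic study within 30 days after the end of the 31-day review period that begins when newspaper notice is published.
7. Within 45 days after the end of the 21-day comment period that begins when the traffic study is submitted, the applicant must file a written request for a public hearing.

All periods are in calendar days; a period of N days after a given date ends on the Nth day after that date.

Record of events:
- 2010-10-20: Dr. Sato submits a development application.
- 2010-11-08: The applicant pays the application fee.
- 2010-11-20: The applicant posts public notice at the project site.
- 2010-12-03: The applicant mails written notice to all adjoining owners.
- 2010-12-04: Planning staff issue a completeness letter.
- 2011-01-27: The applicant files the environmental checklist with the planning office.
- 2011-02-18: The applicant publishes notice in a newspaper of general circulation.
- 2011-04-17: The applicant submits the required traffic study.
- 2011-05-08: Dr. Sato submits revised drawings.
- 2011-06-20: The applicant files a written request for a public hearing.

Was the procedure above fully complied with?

Yes

(1) due by 2010-10-20 + 30 days = 2010-11-19; done 2010-11-08 — timely.
(2) permitted from 2010-11-08 + 10 days = 2010-11-18 onward; 2010-11-20 is on or after that date.
(3) due by 2010-11-30 + 25 days = 2010-12-25; 2010-12-03 is within that limit.
(4) due by 2010-10-20 + 135 days = 2011-03-04; completed 2011-01-27, before the deadline.
(5) the permitted window runs from 2010-11-20 + 21 = 2010-12-11 to 2010-11-20 + 92 = 2011-02-20; done 2011-02-18 — within the window.
(6) due by 2011-03-21 + 30 days = 2011-04-20; 2011-04-17 is within that limit.
(7) due by 2011-05-08 + 45 days = 2011-06-22; completed 2011-06-20, before the deadline.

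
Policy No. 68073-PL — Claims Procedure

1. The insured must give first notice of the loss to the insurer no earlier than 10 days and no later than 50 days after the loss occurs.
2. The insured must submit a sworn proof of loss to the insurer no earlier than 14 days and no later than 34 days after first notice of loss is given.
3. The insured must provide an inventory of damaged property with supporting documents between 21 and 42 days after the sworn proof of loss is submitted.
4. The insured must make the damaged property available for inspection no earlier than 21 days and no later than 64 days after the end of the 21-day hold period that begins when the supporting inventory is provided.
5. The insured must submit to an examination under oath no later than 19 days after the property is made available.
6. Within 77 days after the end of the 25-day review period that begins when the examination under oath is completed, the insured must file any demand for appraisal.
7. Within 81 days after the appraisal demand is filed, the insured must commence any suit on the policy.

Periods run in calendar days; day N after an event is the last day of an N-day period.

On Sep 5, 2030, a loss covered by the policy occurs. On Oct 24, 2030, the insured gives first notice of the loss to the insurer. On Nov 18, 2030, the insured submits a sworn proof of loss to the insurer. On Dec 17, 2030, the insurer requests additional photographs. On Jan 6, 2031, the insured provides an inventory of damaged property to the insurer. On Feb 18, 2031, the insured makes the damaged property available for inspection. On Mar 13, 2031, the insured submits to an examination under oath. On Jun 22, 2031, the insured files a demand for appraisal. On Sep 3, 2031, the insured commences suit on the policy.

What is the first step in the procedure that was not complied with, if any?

Step 1: the window is 10–50 days after Sep 5, 2030 (when the loss occurs), so Sep 15, 2030 through Oct 25, 2030; Oct 24, 2030 falls inside that range.
Step 2: the window is 14–34 days after Oct 24, 2030 (when first notice of loss is given), so Nov 7, 2030 through Nov 27, 2030; Nov 18, 2030 falls inside that range.
Step 3: the window is 21–42 days after Nov 18, 2030 (when the sworn proof of loss is submitted), so Dec 9, 2030 through Dec 30, 2030; Jan 6, 2031 is 7 days past the end of the window.
Later steps need not be reached.

Step 3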